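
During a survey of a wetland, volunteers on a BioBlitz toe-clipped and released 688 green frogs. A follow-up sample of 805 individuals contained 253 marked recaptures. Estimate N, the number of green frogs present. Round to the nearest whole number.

N ≈ 2189

N = (688 × 805) / 253 = 553840 / 253 ≈ 2189.1 → 2189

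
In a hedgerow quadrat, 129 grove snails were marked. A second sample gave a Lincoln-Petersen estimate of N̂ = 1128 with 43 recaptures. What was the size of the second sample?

C = 376

From N = M·C/R: C = N·R / M = 1128·43 / 129 = 48504 / 129 = 376.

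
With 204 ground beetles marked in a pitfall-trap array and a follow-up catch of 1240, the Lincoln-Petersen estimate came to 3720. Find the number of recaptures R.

From N = M·C/R: R = M·C / N = 204·1240 / 3720 = 252960 / 3720 = 68.

R = 68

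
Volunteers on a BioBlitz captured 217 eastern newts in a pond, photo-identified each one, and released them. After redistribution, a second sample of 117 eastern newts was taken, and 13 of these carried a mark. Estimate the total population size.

N = 1953

If marked individuals mix randomly, R/C ≈ M/N, giving N ≈ M·C/R.
N = (217 × 117) / 13 = 25389 / 13 = 1953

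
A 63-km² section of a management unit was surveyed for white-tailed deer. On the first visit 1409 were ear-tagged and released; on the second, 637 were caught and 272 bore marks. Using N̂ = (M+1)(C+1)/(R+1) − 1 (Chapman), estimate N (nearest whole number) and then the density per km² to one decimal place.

density ≈ 52.3 white-tailed deer per km²

N̂ = 1410·638/273 − 1 = 899580/273 − 1 ≈ 3294.2 → 3294
Density = N̂ / area = 3294 / 63 ≈ 52.29 → 52.3 per km²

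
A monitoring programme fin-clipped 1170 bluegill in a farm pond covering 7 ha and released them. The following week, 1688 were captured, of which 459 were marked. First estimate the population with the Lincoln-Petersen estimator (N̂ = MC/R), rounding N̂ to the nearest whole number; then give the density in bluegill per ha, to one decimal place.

N̂ = 1170·1688/459 = 1974960/459 ≈ 4302.7 → 4303
Density = N̂ / area = 4303 / 7 ≈ 614.71 → 614.7 per ha

density ≈ 614.7 bluegill per ha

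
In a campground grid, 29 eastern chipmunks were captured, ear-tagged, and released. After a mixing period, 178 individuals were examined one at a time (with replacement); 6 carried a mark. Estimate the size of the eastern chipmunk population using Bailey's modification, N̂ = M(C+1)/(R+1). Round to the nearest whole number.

N ≈ 742

N̂ = 29·(178+1)/(6+1) = 29·179/7 = 5191/7 ≈ 741.6 → 742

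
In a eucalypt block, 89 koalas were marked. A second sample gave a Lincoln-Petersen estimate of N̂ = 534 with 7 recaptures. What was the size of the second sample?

C = 42

From N = M·C/R: C = N·R / M = 534·7 / 89 = 3738 / 89 = 42.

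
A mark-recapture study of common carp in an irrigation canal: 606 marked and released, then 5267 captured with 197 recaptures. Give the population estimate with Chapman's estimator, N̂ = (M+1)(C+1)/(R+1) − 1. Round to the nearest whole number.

N ≈ 16,149

N̂ = (606+1)(5267+1)/(197+1) − 1 = 607·5268/198 − 1
= 3197676/198 − 1 ≈ 16149.9 − 1 ≈ 16148.9 → 16149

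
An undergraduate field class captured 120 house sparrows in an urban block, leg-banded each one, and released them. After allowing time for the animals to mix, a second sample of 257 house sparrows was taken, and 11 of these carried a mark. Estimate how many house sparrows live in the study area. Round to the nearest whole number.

The marked fraction in the recapture sample should equal the marked fraction in the population: 11/257 = 120/N.
N = (120 × 257) / 11 = 30840 / 11 ≈ 2803.6 → 2804

N ≈ 2804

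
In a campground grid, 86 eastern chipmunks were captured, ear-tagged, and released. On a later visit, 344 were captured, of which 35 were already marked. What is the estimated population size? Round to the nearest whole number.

N = (86 × 344) / 35 = 29584 / 35 ≈ 845.3 → 845

N ≈ 845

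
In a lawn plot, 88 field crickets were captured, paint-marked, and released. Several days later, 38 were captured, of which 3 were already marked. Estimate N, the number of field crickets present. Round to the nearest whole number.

If marked individuals mix randomly, R/C ≈ M/N, giving N ≈ M·C/R.
N = (88 × 38) / 3 = 3344 / 3 ≈ 1114.7 → 1115

N ≈ 1115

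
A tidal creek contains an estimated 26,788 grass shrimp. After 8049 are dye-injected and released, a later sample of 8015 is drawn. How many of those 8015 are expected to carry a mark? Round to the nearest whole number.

Expected recaptures E[R] = M·C / N.
E[R] = 8049 × 8015 / 26788 = 64512735 / 26788 ≈ 2408.3 → 2408

expected recaptures ≈ 2408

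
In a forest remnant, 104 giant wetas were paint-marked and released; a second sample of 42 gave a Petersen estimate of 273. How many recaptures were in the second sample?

From N = M·C/R: R = M·C / N = 104·42 / 273 = 4368 / 273 = 16.

R = 16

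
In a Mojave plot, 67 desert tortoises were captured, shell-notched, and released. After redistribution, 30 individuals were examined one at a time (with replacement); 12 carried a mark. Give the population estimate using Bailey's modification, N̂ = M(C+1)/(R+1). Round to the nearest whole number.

N ≈ 160

N̂ = 67·(30+1)/(12+1) = 67·31/13 = 2077/13 ≈ 159.8 → 160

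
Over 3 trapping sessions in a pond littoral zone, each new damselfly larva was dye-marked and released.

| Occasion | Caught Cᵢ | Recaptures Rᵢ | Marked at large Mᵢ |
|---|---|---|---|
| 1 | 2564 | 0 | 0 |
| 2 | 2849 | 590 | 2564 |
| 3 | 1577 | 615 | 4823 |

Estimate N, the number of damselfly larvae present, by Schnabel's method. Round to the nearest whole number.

Σ MᵢCᵢ = 0·2564 + 2564·2849 + 4823·1577 = 0 + 7304836 + 7605871 = 14910707
Σ Rᵢ = 0 + 590 + 615 = 1205
N̂ = 14910707 / 1205 ≈ 12374.0 → 12374

N ≈ 12,374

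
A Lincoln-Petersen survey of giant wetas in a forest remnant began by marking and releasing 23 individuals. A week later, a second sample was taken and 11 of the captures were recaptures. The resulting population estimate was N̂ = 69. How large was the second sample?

C = 33

From N = M·C/R: C = N·R / M = 69·11 / 23 = 759 / 23 = 33.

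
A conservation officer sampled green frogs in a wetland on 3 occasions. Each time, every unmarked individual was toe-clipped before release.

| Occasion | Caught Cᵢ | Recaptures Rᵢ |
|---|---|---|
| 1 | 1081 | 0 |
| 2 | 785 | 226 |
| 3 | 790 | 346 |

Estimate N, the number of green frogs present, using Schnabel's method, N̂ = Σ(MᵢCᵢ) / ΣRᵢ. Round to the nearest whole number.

Marked at large before each occasion: Mᵢ = Σⱼ<ᵢ (Cⱼ − Rⱼ) → M1=0, M2=1081, M3=1640
Σ MᵢCᵢ = 0·1081 + 1081·785 + 1640·790 = 0 + 848585 + 1295600 = 2144185
Σ Rᵢ = 0 + 226 + 346 = 572
N̂ = 2144185 / 572 ≈ 3748.6 → 3749

N ≈ 3749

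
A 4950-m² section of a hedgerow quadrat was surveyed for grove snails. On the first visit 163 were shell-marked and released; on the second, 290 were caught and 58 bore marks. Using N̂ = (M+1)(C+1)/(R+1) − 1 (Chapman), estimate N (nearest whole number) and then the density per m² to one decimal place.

density ≈ 0.2 grove snails per m²

N̂ = 164·291/59 − 1 = 47724/59 − 1 ≈ 807.9 → 808
Density = N̂ / area = 808 / 4950 ≈ 0.16 → 0.2 per m²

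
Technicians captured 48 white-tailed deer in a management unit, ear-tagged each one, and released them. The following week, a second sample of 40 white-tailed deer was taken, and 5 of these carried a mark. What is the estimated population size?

If marked individuals mix randomly, R/C ≈ M/N, giving N ≈ M·C/R.
N = (48 × 40) / 5 = 1920 / 5 = 384

N = 384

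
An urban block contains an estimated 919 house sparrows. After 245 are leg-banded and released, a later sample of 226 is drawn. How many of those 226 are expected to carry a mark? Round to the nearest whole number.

expected recaptures ≈ 60

The marked fraction of the population is 245/919, so in a sample of 226 expect C·(M/N) marked.
E[R] = 245 × 226 / 919 = 55370 / 919 ≈ 60.3 → 60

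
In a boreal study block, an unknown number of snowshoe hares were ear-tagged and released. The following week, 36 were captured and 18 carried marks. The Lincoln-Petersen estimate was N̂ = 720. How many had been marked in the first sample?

From N = M·C/R: M = N·R / C = 720·18 / 36 = 12960 / 36 = 360.

M = 360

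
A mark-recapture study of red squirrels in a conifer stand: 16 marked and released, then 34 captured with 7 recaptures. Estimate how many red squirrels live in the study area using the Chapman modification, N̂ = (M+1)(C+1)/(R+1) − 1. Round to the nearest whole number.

N ≈ 73

N̂ = (16+1)(34+1)/(7+1) − 1 = 17·35/8 − 1
= 595/8 − 1 ≈ 74.4 − 1 ≈ 73.4 → 73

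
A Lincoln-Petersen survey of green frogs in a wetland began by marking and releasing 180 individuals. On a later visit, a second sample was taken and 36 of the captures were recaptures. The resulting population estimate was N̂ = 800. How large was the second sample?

From N = M·C/R: C = N·R / M = 800·36 / 180 = 28800 / 180 = 160.

C = 160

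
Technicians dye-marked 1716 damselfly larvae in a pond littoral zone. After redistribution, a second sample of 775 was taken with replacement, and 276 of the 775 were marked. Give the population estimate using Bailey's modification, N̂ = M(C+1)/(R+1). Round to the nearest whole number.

N̂ = 1716·(775+1)/(276+1) = 1716·776/277 = 1331616/277 ≈ 4807.3 → 4807

N ≈ 4807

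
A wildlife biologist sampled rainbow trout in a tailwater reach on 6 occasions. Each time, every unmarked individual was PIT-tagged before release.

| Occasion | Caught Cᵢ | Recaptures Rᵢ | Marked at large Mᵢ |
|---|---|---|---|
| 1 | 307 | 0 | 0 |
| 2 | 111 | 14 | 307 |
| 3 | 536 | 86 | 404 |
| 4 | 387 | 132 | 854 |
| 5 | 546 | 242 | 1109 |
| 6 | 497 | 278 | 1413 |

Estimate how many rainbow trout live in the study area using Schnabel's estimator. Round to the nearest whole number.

N ≈ 2512

Σ MᵢCᵢ = 0·307 + 307·111 + 404·536 + 854·387 + 1109·546 + 1413·497 = 0 + 34077 + 216544 + 330498 + 605514 + 702261 = 1888894
Σ Rᵢ = 0 + 14 + 86 + 132 + 242 + 278 = 752
N̂ = 1888894 / 752 ≈ 2511.8 → 2512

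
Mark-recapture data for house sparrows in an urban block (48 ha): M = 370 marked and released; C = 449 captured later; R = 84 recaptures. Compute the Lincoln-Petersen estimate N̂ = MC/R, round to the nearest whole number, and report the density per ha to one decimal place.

density ≈ 41.2 house sparrows per ha

N̂ = 370·449/84 = 166130/84 ≈ 1977.7 → 1978
Density = N̂ / area = 1978 / 48 ≈ 41.21 → 41.2 per ha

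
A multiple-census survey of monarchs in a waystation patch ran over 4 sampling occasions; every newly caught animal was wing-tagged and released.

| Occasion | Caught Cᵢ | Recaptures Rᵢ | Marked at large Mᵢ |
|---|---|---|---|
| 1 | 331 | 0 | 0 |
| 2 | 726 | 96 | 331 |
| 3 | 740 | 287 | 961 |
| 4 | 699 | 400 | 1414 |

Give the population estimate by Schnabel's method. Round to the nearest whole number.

N ≈ 2477

Σ MᵢCᵢ = 0·331 + 331·726 + 961·740 + 1414·699 = 0 + 240306 + 711140 + 988386 = 1939832
Σ Rᵢ = 0 + 96 + 287 + 400 = 783
N̂ = 1939832 / 783 ≈ 2477.4 → 2477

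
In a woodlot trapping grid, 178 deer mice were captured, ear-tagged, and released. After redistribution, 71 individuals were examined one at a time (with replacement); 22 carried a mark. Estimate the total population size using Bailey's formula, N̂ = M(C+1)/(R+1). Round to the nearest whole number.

N̂ = 178·(71+1)/(22+1) = 178·72/23 = 12816/23 ≈ 557.2 → 557

N ≈ 557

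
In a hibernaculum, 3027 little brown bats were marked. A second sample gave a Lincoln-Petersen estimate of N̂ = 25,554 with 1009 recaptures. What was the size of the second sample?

From N = M·C/R: C = N·R / M = 25554·1009 / 3027 = 25783986 / 3027 = 8518.

C = 8518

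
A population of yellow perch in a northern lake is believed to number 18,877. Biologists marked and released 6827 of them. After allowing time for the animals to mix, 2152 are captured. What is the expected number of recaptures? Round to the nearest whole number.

Expected recaptures E[R] = M·C / N.
E[R] = 6827 × 2152 / 18877 = 14691704 / 18877 ≈ 778.3 → 778

expected recaptures ≈ 778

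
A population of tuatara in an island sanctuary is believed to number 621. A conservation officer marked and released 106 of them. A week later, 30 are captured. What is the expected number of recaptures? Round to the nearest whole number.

expected recaptures ≈ 5

Expected recaptures E[R] = M·C / N.
E[R] = 106 × 30 / 621 = 3180 / 621 ≈ 5.1 → 5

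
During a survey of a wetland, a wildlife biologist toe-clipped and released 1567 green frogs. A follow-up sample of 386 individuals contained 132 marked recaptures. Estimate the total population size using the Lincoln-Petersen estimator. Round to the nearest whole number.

N ≈ 4582

Lincoln-Petersen assumes M/N = R/C, so N = M·C / R.
N = (1567 × 386) / 132 = 604862 / 132 ≈ 4582.3 → 4582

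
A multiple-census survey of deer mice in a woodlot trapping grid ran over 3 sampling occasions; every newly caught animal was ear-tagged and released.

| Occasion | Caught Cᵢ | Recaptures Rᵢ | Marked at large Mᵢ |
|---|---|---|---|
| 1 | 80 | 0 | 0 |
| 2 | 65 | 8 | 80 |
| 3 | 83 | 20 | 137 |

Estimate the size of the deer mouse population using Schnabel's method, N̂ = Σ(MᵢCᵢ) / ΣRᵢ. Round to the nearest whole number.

Σ MᵢCᵢ = 0·80 + 80·65 + 137·83 = 0 + 5200 + 11371 = 16571
Σ Rᵢ = 0 + 8 + 20 = 28
N̂ = 16571 / 28 ≈ 591.8 → 592

N ≈ 592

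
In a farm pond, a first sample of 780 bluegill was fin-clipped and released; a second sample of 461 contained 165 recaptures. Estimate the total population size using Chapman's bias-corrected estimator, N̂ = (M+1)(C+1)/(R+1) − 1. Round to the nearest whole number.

N̂ = (780+1)(461+1)/(165+1) − 1 = 781·462/166 − 1
= 360822/166 − 1 ≈ 2173.6 − 1 ≈ 2172.6 → 2173

N ≈ 2173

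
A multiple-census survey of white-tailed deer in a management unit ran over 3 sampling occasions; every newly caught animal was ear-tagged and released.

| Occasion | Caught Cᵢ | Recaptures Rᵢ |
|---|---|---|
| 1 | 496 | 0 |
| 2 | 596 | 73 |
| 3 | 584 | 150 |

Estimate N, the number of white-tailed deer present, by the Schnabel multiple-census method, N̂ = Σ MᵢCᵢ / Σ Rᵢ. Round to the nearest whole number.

N ≈ 3994

Marked at large before each occasion: Mᵢ = Σⱼ<ᵢ (Cⱼ − Rⱼ) → M1=0, M2=496, M3=1019
Σ MᵢCᵢ = 0·496 + 496·596 + 1019·584 = 0 + 295616 + 595096 = 890712
Σ Rᵢ = 0 + 73 + 150 = 223
N̂ = 890712 / 223 ≈ 3994.2 → 3994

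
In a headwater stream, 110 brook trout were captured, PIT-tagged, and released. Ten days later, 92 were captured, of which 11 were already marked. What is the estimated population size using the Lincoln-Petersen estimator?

N = 920

N = (110 × 92) / 11 = 10120 / 11 = 920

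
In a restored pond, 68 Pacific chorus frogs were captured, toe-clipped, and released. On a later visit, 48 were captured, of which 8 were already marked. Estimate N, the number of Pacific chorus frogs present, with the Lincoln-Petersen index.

N = 408

The marked fraction in the recapture sample should equal the marked fraction in the population: 8/48 = 68/N.
N = (68 × 48) / 8 = 3264 / 8 = 408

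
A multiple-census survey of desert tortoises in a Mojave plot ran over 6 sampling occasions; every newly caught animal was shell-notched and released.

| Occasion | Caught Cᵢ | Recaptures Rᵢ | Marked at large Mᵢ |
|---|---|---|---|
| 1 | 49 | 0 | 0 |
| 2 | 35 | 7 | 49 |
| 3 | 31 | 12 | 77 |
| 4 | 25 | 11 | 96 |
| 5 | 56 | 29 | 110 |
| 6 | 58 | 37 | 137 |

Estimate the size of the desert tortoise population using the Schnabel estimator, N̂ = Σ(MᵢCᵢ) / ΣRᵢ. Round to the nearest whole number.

Σ MᵢCᵢ = 0·49 + 49·35 + 77·31 + 96·25 + 110·56 + 137·58 = 0 + 1715 + 2387 + 2400 + 6160 + 7946 = 20608
Σ Rᵢ = 0 + 7 + 12 + 11 + 29 + 37 = 96
N̂ = 20608 / 96 ≈ 214.7 → 215

N ≈ 215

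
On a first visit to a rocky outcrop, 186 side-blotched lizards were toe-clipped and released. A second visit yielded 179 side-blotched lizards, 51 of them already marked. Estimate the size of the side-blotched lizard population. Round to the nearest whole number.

N = (186 × 179) / 51 = 33294 / 51 ≈ 652.8 → 653

N ≈ 653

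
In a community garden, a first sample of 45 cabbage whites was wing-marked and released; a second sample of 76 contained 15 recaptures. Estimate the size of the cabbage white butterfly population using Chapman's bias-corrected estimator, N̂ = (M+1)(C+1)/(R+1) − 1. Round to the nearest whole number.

N̂ = (45+1)(76+1)/(15+1) − 1 = 46·77/16 − 1
= 3542/16 − 1 ≈ 221.4 − 1 ≈ 220.4 → 220

N ≈ 220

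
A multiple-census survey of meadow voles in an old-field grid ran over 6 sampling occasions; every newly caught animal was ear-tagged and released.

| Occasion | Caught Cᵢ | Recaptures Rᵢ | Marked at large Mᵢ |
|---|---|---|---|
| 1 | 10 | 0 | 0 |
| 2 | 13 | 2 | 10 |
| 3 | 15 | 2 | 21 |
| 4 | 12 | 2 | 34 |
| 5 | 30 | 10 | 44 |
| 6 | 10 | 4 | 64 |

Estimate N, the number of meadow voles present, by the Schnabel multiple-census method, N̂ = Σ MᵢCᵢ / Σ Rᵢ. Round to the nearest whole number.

Σ MᵢCᵢ = 0·10 + 10·13 + 21·15 + 34·12 + 44·30 + 64·10 = 0 + 130 + 315 + 408 + 1320 + 640 = 2813
Σ Rᵢ = 0 + 2 + 2 + 2 + 10 + 4 = 20
N̂ = 2813 / 20 ≈ 140.7 → 141

N ≈ 141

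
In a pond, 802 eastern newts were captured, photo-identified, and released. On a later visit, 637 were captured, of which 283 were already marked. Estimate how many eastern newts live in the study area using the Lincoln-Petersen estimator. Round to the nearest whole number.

N = (802 × 637) / 283 = 510874 / 283 ≈ 1805.2 → 1805

N ≈ 1805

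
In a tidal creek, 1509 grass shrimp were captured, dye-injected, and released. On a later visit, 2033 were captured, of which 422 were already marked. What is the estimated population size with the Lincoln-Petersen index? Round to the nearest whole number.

N = (1509 × 2033) / 422 = 3067797 / 422 ≈ 7269.7 → 7270

N ≈ 7270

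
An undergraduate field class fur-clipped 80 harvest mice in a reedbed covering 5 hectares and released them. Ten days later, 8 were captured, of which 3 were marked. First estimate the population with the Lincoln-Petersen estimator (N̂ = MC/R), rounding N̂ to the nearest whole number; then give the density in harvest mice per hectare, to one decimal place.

density ≈ 42.6 harvest mice per hectare

N̂ = 80·8/3 = 640/3 ≈ 213.3 → 213
Density = N̂ / area = 213 / 5 ≈ 42.60 → 42.6 per hectare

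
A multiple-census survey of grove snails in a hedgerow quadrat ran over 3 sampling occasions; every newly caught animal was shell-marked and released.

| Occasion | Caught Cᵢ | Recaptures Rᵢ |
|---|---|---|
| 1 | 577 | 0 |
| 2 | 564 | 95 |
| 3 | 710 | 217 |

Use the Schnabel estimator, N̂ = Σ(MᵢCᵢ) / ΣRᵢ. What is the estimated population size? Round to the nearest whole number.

N ≈ 3423

Marked at large before each occasion: Mᵢ = Σⱼ<ᵢ (Cⱼ − Rⱼ) → M1=0, M2=577, M3=1046
Σ MᵢCᵢ = 0·577 + 577·564 + 1046·710 = 0 + 325428 + 742660 = 1068088
Σ Rᵢ = 0 + 95 + 217 = 312
N̂ = 1068088 / 312 ≈ 3423.4 → 3423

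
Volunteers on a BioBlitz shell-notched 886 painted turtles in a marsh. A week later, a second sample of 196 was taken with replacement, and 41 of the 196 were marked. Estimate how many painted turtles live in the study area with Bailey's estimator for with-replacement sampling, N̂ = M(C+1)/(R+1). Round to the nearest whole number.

N̂ = 886·(196+1)/(41+1) = 886·197/42 = 174542/42 ≈ 4155.8 → 4156

N ≈ 4156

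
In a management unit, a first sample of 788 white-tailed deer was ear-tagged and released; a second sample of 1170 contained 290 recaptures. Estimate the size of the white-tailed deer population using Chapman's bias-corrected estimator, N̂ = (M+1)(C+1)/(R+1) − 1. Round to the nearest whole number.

N ≈ 3174

N̂ = (788+1)(1170+1)/(290+1) − 1 = 789·1171/291 − 1
= 923919/291 − 1 ≈ 3175.0 − 1 ≈ 3174.0 → 3174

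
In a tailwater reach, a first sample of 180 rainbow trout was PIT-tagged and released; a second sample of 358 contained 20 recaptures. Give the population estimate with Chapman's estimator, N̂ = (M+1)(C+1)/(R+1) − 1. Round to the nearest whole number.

N ≈ 3093

N̂ = (180+1)(358+1)/(20+1) − 1 = 181·359/21 − 1
= 64979/21 − 1 ≈ 3094.2 − 1 ≈ 3093.2 → 3093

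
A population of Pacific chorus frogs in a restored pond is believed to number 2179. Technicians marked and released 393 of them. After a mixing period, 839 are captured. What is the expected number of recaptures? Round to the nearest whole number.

The marked fraction of the population is 393/2179, so in a sample of 839 expect C·(M/N) marked.
E[R] = 393 × 839 / 2179 = 329727 / 2179 ≈ 151.3 → 151

expected recaptures ≈ 151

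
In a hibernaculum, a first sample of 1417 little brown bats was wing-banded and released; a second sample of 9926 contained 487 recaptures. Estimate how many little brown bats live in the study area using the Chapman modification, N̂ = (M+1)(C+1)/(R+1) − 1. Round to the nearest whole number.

N̂ = (1417+1)(9926+1)/(487+1) − 1 = 1418·9927/488 − 1
= 14076486/488 − 1 ≈ 28845.3 − 1 ≈ 28844.3 → 28844

N ≈ 28,844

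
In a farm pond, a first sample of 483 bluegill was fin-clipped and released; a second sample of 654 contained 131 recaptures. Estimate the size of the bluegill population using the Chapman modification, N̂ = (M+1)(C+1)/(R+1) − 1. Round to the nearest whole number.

N̂ = (483+1)(654+1)/(131+1) − 1 = 484·655/132 − 1
= 317020/132 − 1 ≈ 2401.7 − 1 ≈ 2400.7 → 2401

N ≈ 2401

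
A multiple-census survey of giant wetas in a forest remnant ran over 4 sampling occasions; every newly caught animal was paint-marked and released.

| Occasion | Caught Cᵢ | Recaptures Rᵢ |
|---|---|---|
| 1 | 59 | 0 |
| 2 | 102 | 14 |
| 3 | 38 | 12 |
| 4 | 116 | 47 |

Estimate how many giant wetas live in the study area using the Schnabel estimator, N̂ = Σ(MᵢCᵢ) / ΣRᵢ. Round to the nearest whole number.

N ≈ 434

Marked at large before each occasion: Mᵢ = Σⱼ<ᵢ (Cⱼ − Rⱼ) → M1=0, M2=59, M3=147, M4=173
Σ MᵢCᵢ = 0·59 + 59·102 + 147·38 + 173·116 = 0 + 6018 + 5586 + 20068 = 31672
Σ Rᵢ = 0 + 14 + 12 + 47 = 73
N̂ = 31672 / 73 ≈ 433.9 → 434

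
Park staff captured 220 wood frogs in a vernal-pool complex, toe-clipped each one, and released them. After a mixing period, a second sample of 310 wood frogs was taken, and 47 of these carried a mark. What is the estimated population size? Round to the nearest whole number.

N ≈ 1451

N = (220 × 310) / 47 = 68200 / 47 ≈ 1451.1 → 1451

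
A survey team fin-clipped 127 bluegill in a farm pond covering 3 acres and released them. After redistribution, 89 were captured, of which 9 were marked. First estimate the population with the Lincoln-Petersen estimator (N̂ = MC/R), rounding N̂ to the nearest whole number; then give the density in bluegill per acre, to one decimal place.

density ≈ 418.7 bluegill per acre

N̂ = 127·89/9 = 11303/9 ≈ 1255.9 → 1256
Density = N̂ / area = 1256 / 3 ≈ 418.67 → 418.7 per acre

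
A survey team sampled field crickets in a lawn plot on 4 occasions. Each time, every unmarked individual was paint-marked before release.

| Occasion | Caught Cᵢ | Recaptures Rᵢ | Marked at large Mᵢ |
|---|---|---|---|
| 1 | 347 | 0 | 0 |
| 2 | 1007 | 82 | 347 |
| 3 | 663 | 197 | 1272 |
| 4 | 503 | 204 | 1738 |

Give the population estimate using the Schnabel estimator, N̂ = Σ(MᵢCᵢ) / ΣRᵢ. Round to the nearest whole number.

N ≈ 4279

Σ MᵢCᵢ = 0·347 + 347·1007 + 1272·663 + 1738·503 = 0 + 349429 + 843336 + 874214 = 2066979
Σ Rᵢ = 0 + 82 + 197 + 204 = 483
N̂ = 2066979 / 483 ≈ 4279.46 → 4279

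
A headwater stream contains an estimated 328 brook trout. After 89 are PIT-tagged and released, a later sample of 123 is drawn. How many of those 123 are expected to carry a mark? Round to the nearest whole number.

Expected recaptures E[R] = M·C / N.
E[R] = 89 × 123 / 328 = 10947 / 328 ≈ 33.4 → 33

expected recaptures ≈ 33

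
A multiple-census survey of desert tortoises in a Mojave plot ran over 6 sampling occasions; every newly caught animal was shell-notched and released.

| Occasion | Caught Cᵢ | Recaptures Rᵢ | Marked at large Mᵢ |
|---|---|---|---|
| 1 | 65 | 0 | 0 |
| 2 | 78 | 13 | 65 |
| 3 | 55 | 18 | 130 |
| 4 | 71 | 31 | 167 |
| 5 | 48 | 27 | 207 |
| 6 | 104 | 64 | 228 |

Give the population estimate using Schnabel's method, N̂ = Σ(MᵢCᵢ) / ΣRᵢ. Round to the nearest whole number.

Σ MᵢCᵢ = 0·65 + 65·78 + 130·55 + 167·71 + 207·48 + 228·104 = 0 + 5070 + 7150 + 11857 + 9936 + 23712 = 57725
Σ Rᵢ = 0 + 13 + 18 + 31 + 27 + 64 = 153
N̂ = 57725 / 153 ≈ 377.3 → 377

N ≈ 377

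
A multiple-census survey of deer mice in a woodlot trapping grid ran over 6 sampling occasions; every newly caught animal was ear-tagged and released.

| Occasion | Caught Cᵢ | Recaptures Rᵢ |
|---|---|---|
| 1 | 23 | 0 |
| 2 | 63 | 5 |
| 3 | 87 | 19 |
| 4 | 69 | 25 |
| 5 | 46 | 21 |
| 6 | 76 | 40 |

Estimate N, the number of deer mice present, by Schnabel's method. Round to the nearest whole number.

Marked at large before each occasion: Mᵢ = Σⱼ<ᵢ (Cⱼ − Rⱼ) → M1=0, M2=23, M3=81, M4=149, M5=193, M6=218
Σ MᵢCᵢ = 0·23 + 23·63 + 81·87 + 149·69 + 193·46 + 218·76 = 0 + 1449 + 7047 + 10281 + 8878 + 16568 = 44223
Σ Rᵢ = 0 + 5 + 19 + 25 + 21 + 40 = 110
N̂ = 44223 / 110 ≈ 402.0 → 402

N ≈ 402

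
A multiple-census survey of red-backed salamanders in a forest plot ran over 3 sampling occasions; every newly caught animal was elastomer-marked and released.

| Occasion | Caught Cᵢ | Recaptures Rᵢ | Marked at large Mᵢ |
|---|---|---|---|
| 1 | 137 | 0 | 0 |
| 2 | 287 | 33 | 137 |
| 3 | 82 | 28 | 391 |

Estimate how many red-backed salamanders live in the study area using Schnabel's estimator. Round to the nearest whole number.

Σ MᵢCᵢ = 0·137 + 137·287 + 391·82 = 0 + 39319 + 32062 = 71381
Σ Rᵢ = 0 + 33 + 28 = 61
N̂ = 71381 / 61 ≈ 1170.2 → 1170

N ≈ 1170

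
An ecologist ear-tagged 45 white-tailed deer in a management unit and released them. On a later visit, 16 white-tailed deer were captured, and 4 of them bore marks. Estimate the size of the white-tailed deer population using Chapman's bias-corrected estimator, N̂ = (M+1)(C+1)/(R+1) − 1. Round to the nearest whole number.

N ≈ 155

N̂ = (45+1)(16+1)/(4+1) − 1 = 46·17/5 − 1
= 782/5 − 1 ≈ 156.4 − 1 ≈ 155.4 → 155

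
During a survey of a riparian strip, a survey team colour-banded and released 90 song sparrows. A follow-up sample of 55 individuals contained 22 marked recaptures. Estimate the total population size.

N = 225

N = (90 × 55) / 22 = 4950 / 22 = 225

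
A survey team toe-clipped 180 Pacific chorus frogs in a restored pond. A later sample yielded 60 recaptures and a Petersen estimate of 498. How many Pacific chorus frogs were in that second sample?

C = 166

From N = M·C/R: C = N·R / M = 498·60 / 180 = 29880 / 180 = 166.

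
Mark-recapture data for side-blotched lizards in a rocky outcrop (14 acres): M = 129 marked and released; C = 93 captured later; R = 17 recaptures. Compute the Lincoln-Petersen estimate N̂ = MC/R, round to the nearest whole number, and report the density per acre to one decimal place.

density ≈ 50.4 side-blotched lizards per acre

N̂ = 129·93/17 = 11997/17 ≈ 705.7 → 706
Density = N̂ / area = 706 / 14 ≈ 50.43 → 50.4 per acre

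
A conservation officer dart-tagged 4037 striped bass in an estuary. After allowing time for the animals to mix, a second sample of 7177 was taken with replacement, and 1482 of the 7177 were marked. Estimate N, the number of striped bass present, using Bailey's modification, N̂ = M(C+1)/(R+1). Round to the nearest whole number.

N̂ = 4037·(7177+1)/(1482+1) = 4037·7178/1483 = 28977586/1483 ≈ 19539.8 → 19540

N ≈ 19,540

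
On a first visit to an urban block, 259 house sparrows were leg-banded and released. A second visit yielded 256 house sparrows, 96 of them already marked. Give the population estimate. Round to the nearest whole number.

Lincoln-Petersen assumes M/N = R/C, so N = M·C / R.
N = (259 × 256) / 96 = 66304 / 96 ≈ 690.7 → 691

N ≈ 691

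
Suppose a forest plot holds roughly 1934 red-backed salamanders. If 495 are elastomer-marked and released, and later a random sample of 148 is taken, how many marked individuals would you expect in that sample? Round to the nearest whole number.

The marked fraction of the population is 495/1934, so in a sample of 148 expect C·(M/N) marked.
E[R] = 495 × 148 / 1934 = 73260 / 1934 ≈ 37.9 → 38

expected recaptures ≈ 38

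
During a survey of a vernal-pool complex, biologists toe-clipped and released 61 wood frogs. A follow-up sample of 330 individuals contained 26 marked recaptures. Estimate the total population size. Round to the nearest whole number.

N = (61 × 330) / 26 = 20130 / 26 ≈ 774.2 → 774

N ≈ 774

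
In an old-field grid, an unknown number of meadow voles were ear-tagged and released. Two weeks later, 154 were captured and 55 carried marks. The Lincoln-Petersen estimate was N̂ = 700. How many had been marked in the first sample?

From N = M·C/R: M = N·R / C = 700·55 / 154 = 38500 / 154 = 250.

M = 250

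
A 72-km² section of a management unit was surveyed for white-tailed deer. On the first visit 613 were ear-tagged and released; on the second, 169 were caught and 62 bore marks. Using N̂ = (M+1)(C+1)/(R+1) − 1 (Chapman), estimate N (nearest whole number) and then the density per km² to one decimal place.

density ≈ 23.0 white-tailed deer per km²

N̂ = 614·170/63 − 1 = 104380/63 − 1 ≈ 1655.8 → 1656
Density = N̂ / area = 1656 / 72 = 23.0 per km²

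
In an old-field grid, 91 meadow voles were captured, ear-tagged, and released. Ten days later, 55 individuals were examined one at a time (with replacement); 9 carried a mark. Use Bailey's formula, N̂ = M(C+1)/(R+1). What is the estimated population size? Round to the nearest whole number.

N̂ = 91·(55+1)/(9+1) = 91·56/10 = 5096/10 ≈ 509.6 → 510

N ≈ 510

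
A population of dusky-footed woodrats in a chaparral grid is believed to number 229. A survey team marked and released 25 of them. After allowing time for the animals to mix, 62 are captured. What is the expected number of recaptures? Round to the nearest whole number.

expected recaptures ≈ 7

Expected recaptures E[R] = M·C / N.
E[R] = 25 × 62 / 229 = 1550 / 229 ≈ 6.8 → 7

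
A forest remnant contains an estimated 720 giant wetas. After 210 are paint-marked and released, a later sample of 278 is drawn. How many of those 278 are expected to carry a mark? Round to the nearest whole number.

expected recaptures ≈ 81

Expected recaptures E[R] = M·C / N.
E[R] = 210 × 278 / 720 = 58380 / 720 ≈ 81.1 → 81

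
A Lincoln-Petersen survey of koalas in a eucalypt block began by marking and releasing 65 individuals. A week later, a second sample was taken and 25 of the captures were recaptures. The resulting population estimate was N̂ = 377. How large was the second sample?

From N = M·C/R: C = N·R / M = 377·25 / 65 = 9425 / 65 = 145.

C = 145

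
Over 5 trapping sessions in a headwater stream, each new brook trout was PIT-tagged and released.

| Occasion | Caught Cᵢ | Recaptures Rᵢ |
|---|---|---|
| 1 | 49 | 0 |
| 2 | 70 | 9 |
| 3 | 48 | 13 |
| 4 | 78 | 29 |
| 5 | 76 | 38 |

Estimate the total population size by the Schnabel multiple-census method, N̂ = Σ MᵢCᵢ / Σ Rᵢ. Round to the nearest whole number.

N ≈ 391

Marked at large before each occasion: Mᵢ = Σⱼ<ᵢ (Cⱼ − Rⱼ) → M1=0, M2=49, M3=110, M4=145, M5=194
Σ MᵢCᵢ = 0·49 + 49·70 + 110·48 + 145·78 + 194·76 = 0 + 3430 + 5280 + 11310 + 14744 = 34764
Σ Rᵢ = 0 + 9 + 13 + 29 + 38 = 89
N̂ = 34764 / 89 ≈ 390.6 → 391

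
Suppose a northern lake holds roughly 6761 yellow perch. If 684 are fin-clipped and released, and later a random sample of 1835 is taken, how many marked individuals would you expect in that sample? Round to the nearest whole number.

The marked fraction of the population is 684/6761, so in a sample of 1835 expect C·(M/N) marked.
E[R] = 684 × 1835 / 6761 = 1255140 / 6761 ≈ 185.6 → 186

expected recaptures ≈ 186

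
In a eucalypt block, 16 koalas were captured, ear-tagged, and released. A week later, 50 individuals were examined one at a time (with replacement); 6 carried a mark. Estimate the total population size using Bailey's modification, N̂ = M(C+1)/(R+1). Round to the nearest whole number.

N ≈ 117

N̂ = 16·(50+1)/(6+1) = 16·51/7 = 816/7 ≈ 116.6 → 117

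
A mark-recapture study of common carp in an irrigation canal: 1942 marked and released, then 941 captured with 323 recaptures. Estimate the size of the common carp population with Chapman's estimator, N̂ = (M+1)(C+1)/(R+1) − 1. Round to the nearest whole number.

N̂ = (1942+1)(941+1)/(323+1) − 1 = 1943·942/324 − 1
= 1830306/324 − 1 ≈ 5649.1 − 1 ≈ 5648.1 → 5648

N ≈ 5648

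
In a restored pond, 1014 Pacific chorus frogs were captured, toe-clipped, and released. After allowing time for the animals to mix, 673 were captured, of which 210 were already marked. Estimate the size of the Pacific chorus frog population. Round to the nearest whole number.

N ≈ 3250

N = (1014 × 673) / 210 = 682422 / 210 ≈ 3249.6 → 3250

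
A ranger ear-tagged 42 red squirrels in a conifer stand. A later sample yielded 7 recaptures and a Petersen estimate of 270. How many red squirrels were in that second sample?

C = 45

From N = M·C/R: C = N·R / M = 270·7 / 42 = 1890 / 42 = 45.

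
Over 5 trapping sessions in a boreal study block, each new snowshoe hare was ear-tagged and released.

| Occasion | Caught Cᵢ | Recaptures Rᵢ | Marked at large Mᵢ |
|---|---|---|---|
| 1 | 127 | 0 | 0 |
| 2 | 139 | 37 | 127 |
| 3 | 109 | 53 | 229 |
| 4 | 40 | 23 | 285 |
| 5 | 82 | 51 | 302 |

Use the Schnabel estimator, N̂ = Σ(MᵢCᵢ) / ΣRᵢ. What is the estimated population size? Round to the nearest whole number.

N ≈ 480

Σ MᵢCᵢ = 0·127 + 127·139 + 229·109 + 285·40 + 302·82 = 0 + 17653 + 24961 + 11400 + 24764 = 78778
Σ Rᵢ = 0 + 37 + 53 + 23 + 51 = 164
N̂ = 78778 / 164 ≈ 480.4 → 480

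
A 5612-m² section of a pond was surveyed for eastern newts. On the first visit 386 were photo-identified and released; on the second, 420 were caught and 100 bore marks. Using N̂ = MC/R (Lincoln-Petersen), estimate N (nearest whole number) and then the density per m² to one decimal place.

N̂ = 386·420/100 = 162120/100 ≈ 1621.2 → 1621
Density = N̂ / area = 1621 / 5612 ≈ 0.29 → 0.3 per m²

density ≈ 0.3 eastern newts per m²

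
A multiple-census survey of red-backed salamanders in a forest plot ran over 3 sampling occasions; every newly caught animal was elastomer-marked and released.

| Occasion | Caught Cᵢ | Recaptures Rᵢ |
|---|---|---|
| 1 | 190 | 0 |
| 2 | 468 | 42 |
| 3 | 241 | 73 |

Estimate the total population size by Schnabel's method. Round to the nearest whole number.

Marked at large before each occasion: Mᵢ = Σⱼ<ᵢ (Cⱼ − Rⱼ) → M1=0, M2=190, M3=616
Σ MᵢCᵢ = 0·190 + 190·468 + 616·241 = 0 + 88920 + 148456 = 237376
Σ Rᵢ = 0 + 42 + 73 = 115
N̂ = 237376 / 115 ≈ 2064.1 → 2064

N ≈ 2064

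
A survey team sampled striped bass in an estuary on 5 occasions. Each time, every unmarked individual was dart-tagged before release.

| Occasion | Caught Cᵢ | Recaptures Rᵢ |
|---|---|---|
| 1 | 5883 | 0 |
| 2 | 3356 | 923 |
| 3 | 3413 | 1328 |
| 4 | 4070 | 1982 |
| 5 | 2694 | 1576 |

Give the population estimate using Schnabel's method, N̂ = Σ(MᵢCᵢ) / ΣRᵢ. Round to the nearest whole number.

Marked at large before each occasion: Mᵢ = Σⱼ<ᵢ (Cⱼ − Rⱼ) → M1=0, M2=5883, M3=8316, M4=10401, M5=12489
Σ MᵢCᵢ = 0·5883 + 5883·3356 + 8316·3413 + 10401·4070 + 12489·2694 = 0 + 19743348 + 28382508 + 42332070 + 33645366 = 124103292
Σ Rᵢ = 0 + 923 + 1328 + 1982 + 1576 = 5809
N̂ = 124103292 / 5809 ≈ 21364.0 → 21364

N ≈ 21,364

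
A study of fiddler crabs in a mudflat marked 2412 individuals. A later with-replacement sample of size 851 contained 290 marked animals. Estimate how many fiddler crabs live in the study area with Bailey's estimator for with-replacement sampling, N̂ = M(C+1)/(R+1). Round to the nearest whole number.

N ≈ 7062

N̂ = 2412·(851+1)/(290+1) = 2412·852/291 = 2055024/291 ≈ 7061.9 → 7062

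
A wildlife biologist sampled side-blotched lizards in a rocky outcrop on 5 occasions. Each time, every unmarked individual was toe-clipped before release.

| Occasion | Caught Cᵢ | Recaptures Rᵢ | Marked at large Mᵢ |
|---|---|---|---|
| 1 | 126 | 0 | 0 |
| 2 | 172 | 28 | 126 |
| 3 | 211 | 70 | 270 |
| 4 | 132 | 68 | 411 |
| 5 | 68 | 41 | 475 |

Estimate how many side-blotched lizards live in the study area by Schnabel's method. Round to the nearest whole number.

N ≈ 798

Σ MᵢCᵢ = 0·126 + 126·172 + 270·211 + 411·132 + 475·68 = 0 + 21672 + 56970 + 54252 + 32300 = 165194
Σ Rᵢ = 0 + 28 + 70 + 68 + 41 = 207
N̂ = 165194 / 207 ≈ 798.0 → 798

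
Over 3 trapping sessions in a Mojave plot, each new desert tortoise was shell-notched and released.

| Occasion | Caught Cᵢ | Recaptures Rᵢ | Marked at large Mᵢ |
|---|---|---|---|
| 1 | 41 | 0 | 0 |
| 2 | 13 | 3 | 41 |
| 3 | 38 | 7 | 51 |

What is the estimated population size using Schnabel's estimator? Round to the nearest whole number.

N ≈ 247

Σ MᵢCᵢ = 0·41 + 41·13 + 51·38 = 0 + 533 + 1938 = 2471
Σ Rᵢ = 0 + 3 + 7 = 10
N̂ = 2471 / 10 ≈ 247.1 → 247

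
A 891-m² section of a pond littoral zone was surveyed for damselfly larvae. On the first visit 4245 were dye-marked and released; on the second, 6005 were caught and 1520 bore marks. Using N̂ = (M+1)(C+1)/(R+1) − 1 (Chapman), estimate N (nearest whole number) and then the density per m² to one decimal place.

density ≈ 18.8 damselfly larvae per m²

N̂ = 4246·6006/1521 − 1 = 25501476/1521 − 1 ≈ 16765.3 → 16765
Density = N̂ / area = 16765 / 891 ≈ 18.82 → 18.8 per m²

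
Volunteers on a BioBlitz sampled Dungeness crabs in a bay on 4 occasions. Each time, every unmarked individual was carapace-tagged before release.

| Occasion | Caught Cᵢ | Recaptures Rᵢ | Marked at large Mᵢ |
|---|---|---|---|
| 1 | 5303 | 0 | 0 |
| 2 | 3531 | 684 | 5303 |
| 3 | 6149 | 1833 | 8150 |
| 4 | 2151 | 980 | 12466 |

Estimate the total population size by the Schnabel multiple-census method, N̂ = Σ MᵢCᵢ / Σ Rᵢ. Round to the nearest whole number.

Σ MᵢCᵢ = 0·5303 + 5303·3531 + 8150·6149 + 12466·2151 = 0 + 18724893 + 50114350 + 26814366 = 95653609
Σ Rᵢ = 0 + 684 + 1833 + 980 = 3497
N̂ = 95653609 / 3497 ≈ 27353.0 → 27353

N ≈ 27,353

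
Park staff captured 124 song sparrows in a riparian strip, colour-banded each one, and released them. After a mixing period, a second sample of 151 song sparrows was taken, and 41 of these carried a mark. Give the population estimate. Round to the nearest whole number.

N ≈ 457

N = (124 × 151) / 41 = 18724 / 41 ≈ 456.7 → 457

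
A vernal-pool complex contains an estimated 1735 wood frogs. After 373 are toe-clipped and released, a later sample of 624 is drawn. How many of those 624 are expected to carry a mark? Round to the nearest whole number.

Expected recaptures E[R] = M·C / N.
E[R] = 373 × 624 / 1735 = 232752 / 1735 ≈ 134.2 → 134

expected recaptures ≈ 134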